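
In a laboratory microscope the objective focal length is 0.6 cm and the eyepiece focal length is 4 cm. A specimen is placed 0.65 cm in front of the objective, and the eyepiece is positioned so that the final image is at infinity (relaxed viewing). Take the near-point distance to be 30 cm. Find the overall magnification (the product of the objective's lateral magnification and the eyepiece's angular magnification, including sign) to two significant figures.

-90

Objective: 1/d_i = 1/f_obj - 1/d_o = 1/0.6 - 1/0.65 = 0.12821 cm^-1, so d_i = 7.800 cm.
m_obj = -d_i/d_o = -7.800/0.65 = -12.000.
Eyepiece angular magnification (image at infinity): M_eye = D/f_e = 30/4 = 7.500.
Overall M = m_obj x M_eye = (-12.000)(7.500) = -90.00.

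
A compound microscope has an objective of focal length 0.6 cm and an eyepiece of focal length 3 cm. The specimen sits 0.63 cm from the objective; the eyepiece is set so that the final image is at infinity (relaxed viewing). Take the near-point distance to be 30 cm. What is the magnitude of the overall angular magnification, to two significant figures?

200

Objective: 1/d_i = 1/f_obj - 1/d_o = 1/0.6 - 1/0.63 = 0.07937 cm^-1, so d_i = 12.600 cm.
m_obj = -d_i/d_o = -12.600/0.63 = -20.000.
Eyepiece angular magnification (image at infinity): M_eye = D/f_e = 30/3 = 10.000.
Overall M = m_obj x M_eye = (-20.000)(10.000) = -200.00.
|M| = 200.00.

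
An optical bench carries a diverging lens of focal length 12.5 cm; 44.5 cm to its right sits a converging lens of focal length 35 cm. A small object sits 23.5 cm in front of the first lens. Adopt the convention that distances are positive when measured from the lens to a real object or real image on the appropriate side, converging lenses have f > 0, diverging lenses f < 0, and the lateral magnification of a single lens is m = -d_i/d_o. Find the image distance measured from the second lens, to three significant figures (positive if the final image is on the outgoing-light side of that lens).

Applying the thin-lens equation to the first lens, 1/(-12.5) = 1/23.5 + 1/d_i1, which gives d_i1 = -8.160 cm.
With d_i1 < 0 the first image is virtual and lies on the object side; the object distance for lens 2 is d_o2 = 44.5 - (-8.160) = 52.660 cm.
Applying the thin-lens equation again with f_2 = 35 cm and d_o2 = 52.660 cm gives d_i2 = 104.367 cm.

104 cm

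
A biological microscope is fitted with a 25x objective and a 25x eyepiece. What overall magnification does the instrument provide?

625

The overall magnification of a compound microscope is the product of the objective and eyepiece magnifications:
M = M_obj x M_eye = 25 x 25 = 625.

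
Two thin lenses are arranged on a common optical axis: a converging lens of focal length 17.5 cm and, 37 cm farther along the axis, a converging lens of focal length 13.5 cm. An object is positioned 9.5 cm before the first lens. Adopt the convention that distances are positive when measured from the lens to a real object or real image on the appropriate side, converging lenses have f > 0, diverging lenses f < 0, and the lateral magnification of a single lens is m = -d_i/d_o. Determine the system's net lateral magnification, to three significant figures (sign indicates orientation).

Applying the thin-lens equation to the first lens, 1/17.5 = 1/9.5 + 1/d_i1, which gives d_i1 = -20.781 cm.
Its lateral magnification is m_1 = -d_i1/d_o1 = -(-20.781)/9.5 = 2.1875.
With d_i1 < 0 the first image is virtual and lies on the object side; the object distance for lens 2 is d_o2 = 37 - (-20.781) = 57.781 cm.
Applying the thin-lens equation again with f_2 = 13.5 cm and d_o2 = 57.781 cm gives d_i2 = 17.616 cm.
m_2 = -(17.616)/(57.781) = -0.3049.
Total m = m_1 x m_2 = (2.1875)(-0.3049) = -0.6669.

-0.667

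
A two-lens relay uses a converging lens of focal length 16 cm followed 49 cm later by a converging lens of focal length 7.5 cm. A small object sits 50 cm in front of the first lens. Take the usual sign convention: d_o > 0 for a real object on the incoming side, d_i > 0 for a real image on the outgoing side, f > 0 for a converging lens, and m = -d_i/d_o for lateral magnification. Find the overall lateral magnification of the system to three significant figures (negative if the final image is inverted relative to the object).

Applying the thin-lens equation to the first lens, 1/16 = 1/50 + 1/d_i1, which gives d_i1 = 23.529 cm.
Its lateral magnification is m_1 = -d_i1/d_o1 = -(23.529)/50 = -0.4706.
The intermediate image is 23.529 cm to the right of lens 1, so d_o2 = L - d_i1 = 49 - 23.529 = 25.471 cm.
Applying the thin-lens equation again with f_2 = 7.5 cm and d_o2 = 25.471 cm gives d_i2 = 10.630 cm.
m_2 = -(10.630)/(25.471) = -0.4173.
Total m = m_1 x m_2 = (-0.4706)(-0.4173) = 0.1964.

0.196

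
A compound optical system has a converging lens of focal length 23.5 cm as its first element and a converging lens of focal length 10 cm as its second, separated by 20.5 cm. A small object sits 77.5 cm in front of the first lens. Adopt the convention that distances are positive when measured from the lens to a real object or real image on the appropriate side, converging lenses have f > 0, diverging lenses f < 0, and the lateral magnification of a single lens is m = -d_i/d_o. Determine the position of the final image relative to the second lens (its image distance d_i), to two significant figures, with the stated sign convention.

5.7 cm

Lens 1: 1/d_i1 = 1/f_1 - 1/d_o1 = 1/23.5 - 1/77.5 = 0.02965 cm^-1, so d_i1 = 33.727 cm.
This image would form 33.727 cm past lens 1, i.e. 13.227 cm beyond lens 2, so it is a virtual object for lens 2: d_o2 = 20.5 - 33.727 = -13.227 cm.
Lens 2: 1/d_i2 = 1/f_2 - 1/d_o2 = 1/10 - 1/(-13.227) = 0.17560 cm^-1, so d_i2 = 5.695 cm.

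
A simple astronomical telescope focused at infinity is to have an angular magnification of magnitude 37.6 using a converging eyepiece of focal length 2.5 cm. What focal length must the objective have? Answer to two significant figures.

|M| = f_obj/|f_eye|, so f_obj = |M| x |f_eye| = 37.6 x 2.5 = 94.000 cm.

94 cm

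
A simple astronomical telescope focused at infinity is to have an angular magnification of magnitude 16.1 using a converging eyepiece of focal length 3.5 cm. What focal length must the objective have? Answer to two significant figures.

56 cm

|M| = f_obj/|f_eye|, so f_obj = |M| x |f_eye| = 16.1 x 3.5 = 56.350 cm.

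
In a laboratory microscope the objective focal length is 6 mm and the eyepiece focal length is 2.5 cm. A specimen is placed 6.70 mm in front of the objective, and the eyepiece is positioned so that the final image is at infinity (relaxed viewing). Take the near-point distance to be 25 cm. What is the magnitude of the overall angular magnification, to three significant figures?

Convert to cm: f_obj = 6 mm = 0.6 cm; d_o = 6.70 mm = 0.67 cm.
Objective: 1/d_i = 1/f_obj - 1/d_o = 1/0.6 - 1/0.67 = 0.17413 cm^-1, so d_i = 5.743 cm.
m_obj = -d_i/d_o = -5.743/0.67 = -8.571.
Eyepiece angular magnification (image at infinity): M_eye = D/f_e = 25/2.5 = 10.000.
Overall M = m_obj x M_eye = (-8.571)(10.000) = -85.71.
|M| = 85.71.

85.7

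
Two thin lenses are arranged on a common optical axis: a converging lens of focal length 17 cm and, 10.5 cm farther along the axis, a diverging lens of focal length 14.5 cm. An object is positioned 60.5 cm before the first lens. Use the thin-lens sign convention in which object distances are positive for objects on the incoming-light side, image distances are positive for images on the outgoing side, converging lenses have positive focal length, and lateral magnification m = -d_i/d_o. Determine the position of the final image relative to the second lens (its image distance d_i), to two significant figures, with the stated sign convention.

140 cm

Lens 1: 1/d_i1 = 1/f_1 - 1/d_o1 = 1/17 - 1/60.5 = 0.04229 cm^-1, so d_i1 = 23.644 cm.
Since 23.644 cm > 10.5 cm, the first image lies past the second lens and serves as a virtual object: d_o2 = L - d_i1 = -13.144 cm.
Lens 2: 1/d_i2 = 1/f_2 - 1/d_o2 = 1/(-14.5) - 1/(-13.144) = 0.00712 cm^-1, so d_i2 = 140.515 cm.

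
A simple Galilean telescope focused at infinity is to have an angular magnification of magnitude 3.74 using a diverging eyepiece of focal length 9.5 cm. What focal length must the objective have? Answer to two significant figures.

|M| = f_obj/|f_eye|, so f_obj = |M| x |f_eye| = 3.74 x 9.5 = 35.530 cm.

36 cm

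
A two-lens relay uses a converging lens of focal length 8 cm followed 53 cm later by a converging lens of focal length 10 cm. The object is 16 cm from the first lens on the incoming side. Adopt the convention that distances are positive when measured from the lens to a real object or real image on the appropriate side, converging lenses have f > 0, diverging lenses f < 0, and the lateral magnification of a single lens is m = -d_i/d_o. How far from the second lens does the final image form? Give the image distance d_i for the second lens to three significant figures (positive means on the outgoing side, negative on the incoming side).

13.7 cm

Applying the thin-lens equation to the first lens, 1/8 = 1/16 + 1/d_i1, which gives d_i1 = 16.000 cm.
That image sits 37.000 cm in front of the second lens, so d_o2 = 37.000 cm.
Applying the thin-lens equation again with f_2 = 10 cm and d_o2 = 37.000 cm gives d_i2 = 13.704 cm.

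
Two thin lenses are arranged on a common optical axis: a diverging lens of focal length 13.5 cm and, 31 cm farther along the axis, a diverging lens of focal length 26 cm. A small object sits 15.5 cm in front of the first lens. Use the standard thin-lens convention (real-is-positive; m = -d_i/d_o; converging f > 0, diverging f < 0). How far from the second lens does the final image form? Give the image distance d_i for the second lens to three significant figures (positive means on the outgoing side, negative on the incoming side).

Applying the thin-lens equation to the first lens, 1/(-13.5) = 1/15.5 + 1/d_i1, which gives d_i1 = -7.216 cm.
With d_i1 < 0 the first image is virtual and lies on the object side; the object distance for lens 2 is d_o2 = 31 - (-7.216) = 38.216 cm.
Applying the thin-lens equation again with f_2 = -26 cm and d_o2 = 38.216 cm gives d_i2 = -15.473 cm.

-15.5 cm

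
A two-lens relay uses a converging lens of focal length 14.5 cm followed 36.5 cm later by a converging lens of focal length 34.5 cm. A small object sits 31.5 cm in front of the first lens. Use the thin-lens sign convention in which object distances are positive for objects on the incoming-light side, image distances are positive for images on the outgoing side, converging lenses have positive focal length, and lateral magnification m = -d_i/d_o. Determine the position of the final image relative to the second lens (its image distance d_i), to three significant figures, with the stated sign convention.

First lens: d_i1 = 1/(1/14.5 - 1/31.5) = 26.868 cm.
That image sits 9.632 cm in front of the second lens, so d_o2 = 9.632 cm.
Second lens: d_i2 = 1/(1/34.5 - 1/(9.632)) = -13.363 cm.

-13.4 cm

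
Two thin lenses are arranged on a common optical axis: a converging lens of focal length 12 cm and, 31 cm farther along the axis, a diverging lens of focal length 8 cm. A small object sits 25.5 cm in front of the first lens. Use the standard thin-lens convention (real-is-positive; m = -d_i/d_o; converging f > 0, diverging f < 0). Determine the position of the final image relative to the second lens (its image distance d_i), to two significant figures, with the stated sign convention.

-4.1 cm

Applying the thin-lens equation to the first lens, 1/12 = 1/25.5 + 1/d_i1, which gives d_i1 = 22.667 cm.
The intermediate image is 22.667 cm to the right of lens 1, so d_o2 = L - d_i1 = 31 - 22.667 = 8.333 cm.
Applying the thin-lens equation again with f_2 = -8 cm and d_o2 = 8.333 cm gives d_i2 = -4.082 cm.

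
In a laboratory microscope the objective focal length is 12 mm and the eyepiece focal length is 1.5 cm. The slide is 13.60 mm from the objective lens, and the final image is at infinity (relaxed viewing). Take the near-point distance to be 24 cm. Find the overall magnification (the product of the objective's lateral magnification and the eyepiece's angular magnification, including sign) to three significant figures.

-120

Convert to cm: f_obj = 12 mm = 1.2 cm; d_o = 13.60 mm = 1.36 cm.
Objective: 1/d_i = 1/f_obj - 1/d_o = 1/1.2 - 1/1.36 = 0.09804 cm^-1, so d_i = 10.200 cm.
m_obj = -d_i/d_o = -10.200/1.36 = -7.500.
Eyepiece angular magnification (image at infinity): M_eye = D/f_e = 24/1.5 = 16.000.
Overall M = m_obj x M_eye = (-7.500)(16.000) = -120.00.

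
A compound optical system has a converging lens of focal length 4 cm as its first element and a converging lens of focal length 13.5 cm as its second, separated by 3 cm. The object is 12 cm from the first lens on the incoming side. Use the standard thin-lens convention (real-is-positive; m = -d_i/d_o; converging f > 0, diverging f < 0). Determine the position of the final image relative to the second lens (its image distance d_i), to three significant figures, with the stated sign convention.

First lens: d_i1 = 1/(1/4 - 1/12) = 6.000 cm.
This image would form 6.000 cm past lens 1, i.e. 3.000 cm beyond lens 2, so it is a virtual object for lens 2: d_o2 = 3 - 6.000 = -3.000 cm.
Second lens: d_i2 = 1/(1/13.5 - 1/(-3.000)) = 2.455 cm.

2.45 cm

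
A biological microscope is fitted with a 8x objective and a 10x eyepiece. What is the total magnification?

80

The overall magnification of a compound microscope is the product of the objective and eyepiece magnifications:
M = M_obj x M_eye = 8 x 10 = 80.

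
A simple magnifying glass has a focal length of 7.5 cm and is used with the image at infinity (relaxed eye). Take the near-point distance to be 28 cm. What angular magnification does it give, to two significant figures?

M = D/f = 28/7.5 = 3.733.

3.7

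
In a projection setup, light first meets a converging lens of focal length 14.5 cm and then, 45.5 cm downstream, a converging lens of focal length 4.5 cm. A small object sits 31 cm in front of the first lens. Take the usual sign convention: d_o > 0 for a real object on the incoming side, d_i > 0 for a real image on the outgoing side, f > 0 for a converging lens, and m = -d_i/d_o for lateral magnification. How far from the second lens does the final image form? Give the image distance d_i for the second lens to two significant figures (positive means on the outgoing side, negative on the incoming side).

6.0 cm

Lens 1: 1/d_i1 = 1/f_1 - 1/d_o1 = 1/14.5 - 1/31 = 0.03671 cm^-1, so d_i1 = 27.242 cm.
That image sits 18.258 cm in front of the second lens, so d_o2 = 18.258 cm.
Lens 2: 1/d_i2 = 1/f_2 - 1/d_o2 = 1/4.5 - 1/(18.258) = 0.16745 cm^-1, so d_i2 = 5.972 cm.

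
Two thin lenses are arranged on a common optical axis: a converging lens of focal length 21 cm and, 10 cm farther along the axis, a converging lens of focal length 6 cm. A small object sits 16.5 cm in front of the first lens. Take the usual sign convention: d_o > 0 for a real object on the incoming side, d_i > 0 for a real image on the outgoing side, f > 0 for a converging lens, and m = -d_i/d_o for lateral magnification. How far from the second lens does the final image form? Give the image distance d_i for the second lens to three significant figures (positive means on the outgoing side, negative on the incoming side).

6.44 cm

Applying the thin-lens equation to the first lens, 1/21 = 1/16.5 + 1/d_i1, which gives d_i1 = -77.000 cm.
The intermediate image is virtual, 77.000 cm to the left of lens 1, so d_o2 = L - d_i1 = 10 - (-77.000) = 87.000 cm.
Applying the thin-lens equation again with f_2 = 6 cm and d_o2 = 87.000 cm gives d_i2 = 6.444 cm.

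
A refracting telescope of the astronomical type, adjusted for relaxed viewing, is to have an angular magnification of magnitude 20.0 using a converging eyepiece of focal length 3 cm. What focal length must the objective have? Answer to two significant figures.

60 cm

|M| = f_obj/|f_eye|, so f_obj = |M| x |f_eye| = 20.0 x 3 = 60.000 cm.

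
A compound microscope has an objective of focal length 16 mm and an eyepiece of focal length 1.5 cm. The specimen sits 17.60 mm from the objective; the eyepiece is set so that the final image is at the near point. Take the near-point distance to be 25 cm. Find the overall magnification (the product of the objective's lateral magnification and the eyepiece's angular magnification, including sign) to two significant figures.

Convert to cm: f_obj = 16 mm = 1.6 cm; d_o = 17.60 mm = 1.76 cm.
Objective: 1/d_i = 1/f_obj - 1/d_o = 1/1.6 - 1/1.76 = 0.05682 cm^-1, so d_i = 17.600 cm.
m_obj = -d_i/d_o = -17.600/1.76 = -10.000.
Eyepiece angular magnification (image at near point): M_eye = 1 + D/f_e = 1 + 25/1.5 = 17.667.
Overall M = m_obj x M_eye = (-10.000)(17.667) = -176.67.

-180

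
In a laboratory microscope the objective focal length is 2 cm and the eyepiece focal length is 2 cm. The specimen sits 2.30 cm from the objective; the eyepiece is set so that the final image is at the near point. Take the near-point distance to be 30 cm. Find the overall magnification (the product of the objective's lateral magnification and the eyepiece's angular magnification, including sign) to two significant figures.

-110

Objective: 1/d_i = 1/f_obj - 1/d_o = 1/2 - 1/2.30 = 0.06522 cm^-1, so d_i = 15.333 cm.
m_obj = -d_i/d_o = -15.333/2.30 = -6.667.
Eyepiece angular magnification (image at near point): M_eye = 1 + D/f_e = 1 + 30/2 = 16.000.
Overall M = m_obj x M_eye = (-6.667)(16.000) = -106.67.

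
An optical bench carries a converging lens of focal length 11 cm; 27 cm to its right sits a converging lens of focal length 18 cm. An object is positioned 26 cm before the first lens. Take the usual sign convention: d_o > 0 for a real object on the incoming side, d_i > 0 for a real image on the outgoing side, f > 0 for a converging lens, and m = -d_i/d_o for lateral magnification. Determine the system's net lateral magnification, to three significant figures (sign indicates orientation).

Lens 1: 1/d_i1 = 1/f_1 - 1/d_o1 = 1/11 - 1/26 = 0.05245 cm^-1, so d_i1 = 19.067 cm.
m_1 = -(19.067)/26 = -0.7333.
That image sits 7.933 cm in front of the second lens, so d_o2 = 7.933 cm.
Lens 2: 1/d_i2 = 1/f_2 - 1/d_o2 = 1/18 - 1/(7.933) = -0.07049 cm^-1, so d_i2 = -14.185 cm.
m_2 = -(-14.185)/(7.933) = 1.7881.
Overall magnification: m = m_1 m_2 = -1.3113.

-1.31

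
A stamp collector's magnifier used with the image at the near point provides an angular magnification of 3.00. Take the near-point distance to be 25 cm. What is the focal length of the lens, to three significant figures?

For the image at the near point, M = 1 + D/f.
f = D/(M - 1) = 25/(3.0 - 1) = 12.500 cm.

12.5 cm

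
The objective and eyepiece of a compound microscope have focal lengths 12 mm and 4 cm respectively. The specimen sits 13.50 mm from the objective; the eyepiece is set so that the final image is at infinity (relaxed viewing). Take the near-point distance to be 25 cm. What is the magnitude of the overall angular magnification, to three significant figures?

50.0

Convert to cm: f_obj = 12 mm = 1.2 cm; d_o = 13.50 mm = 1.35 cm.
Objective: 1/d_i = 1/f_obj - 1/d_o = 1/1.2 - 1/1.35 = 0.09259 cm^-1, so d_i = 10.800 cm.
m_obj = -d_i/d_o = -10.800/1.35 = -8.000.
Eyepiece angular magnification (image at infinity): M_eye = D/f_e = 25/4 = 6.250.
Overall M = m_obj x M_eye = (-8.000)(6.250) = -50.00.
|M| = 50.00.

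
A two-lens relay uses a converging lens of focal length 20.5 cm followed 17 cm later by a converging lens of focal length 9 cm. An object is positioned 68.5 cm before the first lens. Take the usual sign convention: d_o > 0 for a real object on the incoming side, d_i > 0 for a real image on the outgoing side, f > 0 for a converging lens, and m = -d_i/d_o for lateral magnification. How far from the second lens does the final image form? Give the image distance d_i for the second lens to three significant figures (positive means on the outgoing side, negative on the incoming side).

Applying the thin-lens equation to the first lens, 1/20.5 = 1/68.5 + 1/d_i1, which gives d_i1 = 29.255 cm.
This image would form 29.255 cm past lens 1, i.e. 12.255 cm beyond lens 2, so it is a virtual object for lens 2: d_o2 = 17 - 29.255 = -12.255 cm.
Applying the thin-lens equation again with f_2 = 9 cm and d_o2 = -12.255 cm gives d_i2 = 5.189 cm.

5.19 cm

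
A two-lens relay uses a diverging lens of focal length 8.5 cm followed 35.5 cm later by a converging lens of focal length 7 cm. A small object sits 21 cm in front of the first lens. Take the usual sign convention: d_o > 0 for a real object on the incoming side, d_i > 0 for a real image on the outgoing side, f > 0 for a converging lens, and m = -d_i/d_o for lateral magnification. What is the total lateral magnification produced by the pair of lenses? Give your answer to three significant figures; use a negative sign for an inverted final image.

-0.0584

Applying the thin-lens equation to the first lens, 1/(-8.5) = 1/21 + 1/d_i1, which gives d_i1 = -6.051 cm.
Its lateral magnification is m_1 = -d_i1/d_o1 = -(-6.051)/21 = 0.2881.
The intermediate image is virtual, 6.051 cm to the left of lens 1, so d_o2 = L - d_i1 = 35.5 - (-6.051) = 41.551 cm.
Applying the thin-lens equation again with f_2 = 7 cm and d_o2 = 41.551 cm gives d_i2 = 8.418 cm.
m_2 = -(8.418)/(41.551) = -0.2026.
Total m = m_1 x m_2 = (0.2881)(-0.2026) = -0.0584.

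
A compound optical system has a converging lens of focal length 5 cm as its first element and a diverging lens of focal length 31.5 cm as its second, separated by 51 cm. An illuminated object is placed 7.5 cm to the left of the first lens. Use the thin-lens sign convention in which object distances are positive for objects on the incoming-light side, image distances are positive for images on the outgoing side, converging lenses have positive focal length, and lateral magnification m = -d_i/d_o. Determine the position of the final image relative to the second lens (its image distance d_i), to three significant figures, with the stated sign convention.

-16.8 cm

Applying the thin-lens equation to the first lens, 1/5 = 1/7.5 + 1/d_i1, which gives d_i1 = 15.000 cm.
Object distance for lens 2: d_o2 = 51 - 15.000 = 36.000 cm.
Applying the thin-lens equation again with f_2 = -31.5 cm and d_o2 = 36.000 cm gives d_i2 = -16.800 cm.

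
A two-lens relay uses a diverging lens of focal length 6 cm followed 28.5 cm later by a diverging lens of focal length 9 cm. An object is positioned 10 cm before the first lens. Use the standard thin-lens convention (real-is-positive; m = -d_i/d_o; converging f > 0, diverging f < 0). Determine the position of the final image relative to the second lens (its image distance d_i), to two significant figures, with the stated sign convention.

Lens 1: 1/d_i1 = 1/f_1 - 1/d_o1 = 1/(-6) - 1/10 = -0.26667 cm^-1, so d_i1 = -3.750 cm.
The intermediate image is virtual, 3.750 cm to the left of lens 1, so d_o2 = L - d_i1 = 28.5 - (-3.750) = 32.250 cm.
Lens 2: 1/d_i2 = 1/f_2 - 1/d_o2 = 1/(-9) - 1/(32.250) = -0.14212 cm^-1, so d_i2 = -7.036 cm.

-7.0 cm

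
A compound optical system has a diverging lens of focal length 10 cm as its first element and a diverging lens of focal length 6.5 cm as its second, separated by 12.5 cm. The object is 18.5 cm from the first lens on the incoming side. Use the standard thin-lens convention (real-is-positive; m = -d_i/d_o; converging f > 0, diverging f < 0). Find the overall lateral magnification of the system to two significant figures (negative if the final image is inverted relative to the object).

Lens 1: 1/d_i1 = 1/f_1 - 1/d_o1 = 1/(-10) - 1/18.5 = -0.15405 cm^-1, so d_i1 = -6.491 cm.
m_1 = -(-6.491)/18.5 = 0.3509.
The intermediate image is virtual, 6.491 cm to the left of lens 1, so d_o2 = L - d_i1 = 12.5 - (-6.491) = 18.991 cm.
Lens 2: 1/d_i2 = 1/f_2 - 1/d_o2 = 1/(-6.5) - 1/(18.991) = -0.20650 cm^-1, so d_i2 = -4.843 cm.
m_2 = -(-4.843)/(18.991) = 0.2550.
Overall magnification: m = m_1 m_2 = 0.0895.

0.089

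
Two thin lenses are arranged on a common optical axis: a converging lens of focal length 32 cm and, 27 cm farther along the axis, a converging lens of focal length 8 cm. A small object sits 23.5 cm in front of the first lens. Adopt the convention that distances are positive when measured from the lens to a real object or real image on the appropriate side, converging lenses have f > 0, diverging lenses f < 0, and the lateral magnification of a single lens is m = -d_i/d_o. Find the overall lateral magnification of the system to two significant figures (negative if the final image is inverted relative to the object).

First lens: d_i1 = 1/(1/32 - 1/23.5) = -88.471 cm.
m_1 = -(-88.471)/23.5 = 3.7647.
With d_i1 < 0 the first image is virtual and lies on the object side; the object distance for lens 2 is d_o2 = 27 - (-88.471) = 115.471 cm.
Second lens: d_i2 = 1/(1/8 - 1/(115.471)) = 8.596 cm.
m_2 = -(8.596)/(115.471) = -0.0744.
Overall magnification: m = m_1 m_2 = -0.2802.

-0.28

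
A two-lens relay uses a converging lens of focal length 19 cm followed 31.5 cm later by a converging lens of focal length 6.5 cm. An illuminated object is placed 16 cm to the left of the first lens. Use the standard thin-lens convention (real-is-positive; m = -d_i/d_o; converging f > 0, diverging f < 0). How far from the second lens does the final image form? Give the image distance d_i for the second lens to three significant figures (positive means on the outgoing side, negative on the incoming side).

6.83 cm

Lens 1: 1/d_i1 = 1/f_1 - 1/d_o1 = 1/19 - 1/16 = -0.00987 cm^-1, so d_i1 = -101.333 cm.
With d_i1 < 0 the first image is virtual and lies on the object side; the object distance for lens 2 is d_o2 = 31.5 - (-101.333) = 132.833 cm.
Lens 2: 1/d_i2 = 1/f_2 - 1/d_o2 = 1/6.5 - 1/(132.833) = 0.14632 cm^-1, so d_i2 = 6.834 cm.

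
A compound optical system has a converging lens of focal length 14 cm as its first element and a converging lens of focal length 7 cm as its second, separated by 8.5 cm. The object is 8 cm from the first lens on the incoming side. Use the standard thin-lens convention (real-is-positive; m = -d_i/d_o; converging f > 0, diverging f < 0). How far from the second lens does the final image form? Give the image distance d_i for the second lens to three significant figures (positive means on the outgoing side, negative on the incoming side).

First lens: d_i1 = 1/(1/14 - 1/8) = -18.667 cm.
The intermediate image is virtual, 18.667 cm to the left of lens 1, so d_o2 = L - d_i1 = 8.5 - (-18.667) = 27.167 cm.
Second lens: d_i2 = 1/(1/7 - 1/(27.167)) = 9.430 cm.

9.43 cm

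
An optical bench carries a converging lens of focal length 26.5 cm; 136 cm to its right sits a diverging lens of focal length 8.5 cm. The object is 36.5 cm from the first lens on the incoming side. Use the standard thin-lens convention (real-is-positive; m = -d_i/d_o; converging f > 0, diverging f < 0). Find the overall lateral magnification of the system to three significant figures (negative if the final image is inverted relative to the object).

-0.471

First lens: d_i1 = 1/(1/26.5 - 1/36.5) = 96.725 cm.
m_1 = -(96.725)/36.5 = -2.6500.
That image sits 39.275 cm in front of the second lens, so d_o2 = 39.275 cm.
Second lens: d_i2 = 1/(1/(-8.5) - 1/(39.275)) = -6.988 cm.
m_2 = -(-6.988)/(39.275) = 0.1779.
The system's lateral magnification is m_1 m_2 = (-2.6500)(0.1779) = -0.4715.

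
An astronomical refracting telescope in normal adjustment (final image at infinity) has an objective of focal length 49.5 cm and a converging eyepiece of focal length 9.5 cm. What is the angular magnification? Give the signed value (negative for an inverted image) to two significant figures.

M = -f_obj/f_eye = -49.5/(9.5) = -5.211.

-5.2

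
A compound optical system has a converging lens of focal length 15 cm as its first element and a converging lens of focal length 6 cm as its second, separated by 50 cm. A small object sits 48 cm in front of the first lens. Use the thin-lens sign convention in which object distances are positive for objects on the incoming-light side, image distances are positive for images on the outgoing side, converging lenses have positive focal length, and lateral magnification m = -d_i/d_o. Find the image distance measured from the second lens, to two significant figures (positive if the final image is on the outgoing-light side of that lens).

7.6 cm

Lens 1: 1/d_i1 = 1/f_1 - 1/d_o1 = 1/15 - 1/48 = 0.04583 cm^-1, so d_i1 = 21.818 cm.
The intermediate image is 21.818 cm to the right of lens 1, so d_o2 = L - d_i1 = 50 - 21.818 = 28.182 cm.
Lens 2: 1/d_i2 = 1/f_2 - 1/d_o2 = 1/6 - 1/(28.182) = 0.13118 cm^-1, so d_i2 = 7.623 cm.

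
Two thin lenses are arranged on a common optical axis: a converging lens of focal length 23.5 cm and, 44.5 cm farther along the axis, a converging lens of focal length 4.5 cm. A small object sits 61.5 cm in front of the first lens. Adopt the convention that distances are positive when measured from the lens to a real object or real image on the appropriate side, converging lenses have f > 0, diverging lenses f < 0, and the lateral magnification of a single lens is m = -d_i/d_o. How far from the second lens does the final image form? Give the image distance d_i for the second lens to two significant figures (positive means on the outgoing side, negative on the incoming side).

Lens 1: 1/d_i1 = 1/f_1 - 1/d_o1 = 1/23.5 - 1/61.5 = 0.02629 cm^-1, so d_i1 = 38.033 cm.
That image sits 6.467 cm in front of the second lens, so d_o2 = 6.467 cm.
Lens 2: 1/d_i2 = 1/f_2 - 1/d_o2 = 1/4.5 - 1/(6.467) = 0.06759 cm^-1, so d_i2 = 14.794 cm.

15 cm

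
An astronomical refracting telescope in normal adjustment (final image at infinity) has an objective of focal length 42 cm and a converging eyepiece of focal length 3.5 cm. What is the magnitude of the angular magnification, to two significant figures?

12

|M| = f_obj/|f_eye| = 42/3.5 = 12.000.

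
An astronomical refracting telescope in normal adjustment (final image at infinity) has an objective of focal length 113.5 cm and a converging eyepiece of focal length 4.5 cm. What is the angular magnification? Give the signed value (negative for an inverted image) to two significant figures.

M = -f_obj/f_eye = -113.5/(4.5) = -25.222.

-25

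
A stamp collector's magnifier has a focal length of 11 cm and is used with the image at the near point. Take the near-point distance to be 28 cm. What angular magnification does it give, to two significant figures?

M = 1 + D/f = 1 + 28/11 = 3.545.

3.5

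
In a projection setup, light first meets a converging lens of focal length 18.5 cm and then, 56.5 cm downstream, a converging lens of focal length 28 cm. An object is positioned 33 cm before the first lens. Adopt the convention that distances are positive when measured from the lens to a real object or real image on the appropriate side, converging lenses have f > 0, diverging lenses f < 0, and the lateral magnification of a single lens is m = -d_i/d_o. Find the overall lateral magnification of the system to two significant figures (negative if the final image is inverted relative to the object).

First lens: d_i1 = 1/(1/18.5 - 1/33) = 42.103 cm.
m_1 = -(42.103)/33 = -1.2759.
The intermediate image is 42.103 cm to the right of lens 1, so d_o2 = L - d_i1 = 56.5 - 42.103 = 14.397 cm.
Second lens: d_i2 = 1/(1/28 - 1/(14.397)) = -29.632 cm.
m_2 = -(-29.632)/(14.397) = 2.0583.
Total m = m_1 x m_2 = (-1.2759)(2.0583) = -2.6261.

-2.6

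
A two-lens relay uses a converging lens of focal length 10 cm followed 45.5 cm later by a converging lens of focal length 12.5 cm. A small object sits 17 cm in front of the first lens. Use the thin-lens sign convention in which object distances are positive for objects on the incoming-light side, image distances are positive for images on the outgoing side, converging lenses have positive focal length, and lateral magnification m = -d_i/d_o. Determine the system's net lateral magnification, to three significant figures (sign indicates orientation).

First lens: d_i1 = 1/(1/10 - 1/17) = 24.286 cm.
m_1 = -(24.286)/17 = -1.4286.
Object distance for lens 2: d_o2 = 45.5 - 24.286 = 21.214 cm.
Second lens: d_i2 = 1/(1/12.5 - 1/(21.214)) = 30.430 cm.
m_2 = -(30.430)/(21.214) = -1.4344.
Total m = m_1 x m_2 = (-1.4286)(-1.4344) = 2.0492.

2.05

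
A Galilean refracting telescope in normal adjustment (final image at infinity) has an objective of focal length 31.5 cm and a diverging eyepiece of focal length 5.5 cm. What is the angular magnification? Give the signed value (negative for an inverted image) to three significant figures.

5.73

M = -f_obj/f_eye = -31.5/(-5.5) = 5.727.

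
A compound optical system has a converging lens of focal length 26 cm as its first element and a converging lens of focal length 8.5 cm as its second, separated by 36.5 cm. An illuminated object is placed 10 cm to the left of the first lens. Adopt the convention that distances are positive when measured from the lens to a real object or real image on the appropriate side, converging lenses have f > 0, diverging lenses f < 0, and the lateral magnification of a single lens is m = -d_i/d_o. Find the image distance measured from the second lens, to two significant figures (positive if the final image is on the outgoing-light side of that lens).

10 cm

Lens 1: 1/d_i1 = 1/f_1 - 1/d_o1 = 1/26 - 1/10 = -0.06154 cm^-1, so d_i1 = -16.250 cm.
The intermediate image is virtual, 16.250 cm to the left of lens 1, so d_o2 = L - d_i1 = 36.5 - (-16.250) = 52.750 cm.
Lens 2: 1/d_i2 = 1/f_2 - 1/d_o2 = 1/8.5 - 1/(52.750) = 0.09869 cm^-1, so d_i2 = 10.133 cm.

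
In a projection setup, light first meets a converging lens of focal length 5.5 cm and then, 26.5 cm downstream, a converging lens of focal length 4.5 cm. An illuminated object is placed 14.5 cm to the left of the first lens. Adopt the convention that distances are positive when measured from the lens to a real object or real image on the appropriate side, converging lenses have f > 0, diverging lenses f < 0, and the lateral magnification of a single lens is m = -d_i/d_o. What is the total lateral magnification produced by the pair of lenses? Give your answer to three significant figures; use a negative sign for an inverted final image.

Lens 1: 1/d_i1 = 1/f_1 - 1/d_o1 = 1/5.5 - 1/14.5 = 0.11285 cm^-1, so d_i1 = 8.861 cm.
m_1 = -(8.861)/14.5 = -0.6111.
The intermediate image is 8.861 cm to the right of lens 1, so d_o2 = L - d_i1 = 26.5 - 8.861 = 17.639 cm.
Lens 2: 1/d_i2 = 1/f_2 - 1/d_o2 = 1/4.5 - 1/(17.639) = 0.16553 cm^-1, so d_i2 = 6.041 cm.
m_2 = -(6.041)/(17.639) = -0.3425.
Total m = m_1 x m_2 = (-0.6111)(-0.3425) = 0.2093.

0.209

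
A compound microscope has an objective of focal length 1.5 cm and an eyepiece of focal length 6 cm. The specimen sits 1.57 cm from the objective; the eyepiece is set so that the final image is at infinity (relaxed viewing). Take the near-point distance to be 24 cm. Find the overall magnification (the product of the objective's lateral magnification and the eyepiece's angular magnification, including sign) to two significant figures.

-86

Objective: 1/d_i = 1/f_obj - 1/d_o = 1/1.5 - 1/1.57 = 0.02972 cm^-1, so d_i = 33.643 cm.
m_obj = -d_i/d_o = -33.643/1.57 = -21.429.
Eyepiece angular magnification (image at infinity): M_eye = D/f_e = 24/6 = 4.000.
Overall M = m_obj x M_eye = (-21.429)(4.000) = -85.71.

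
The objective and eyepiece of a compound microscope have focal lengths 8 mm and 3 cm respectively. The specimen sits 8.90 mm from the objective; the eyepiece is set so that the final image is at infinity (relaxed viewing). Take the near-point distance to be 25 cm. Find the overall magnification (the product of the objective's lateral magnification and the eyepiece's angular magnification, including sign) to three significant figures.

-74.1

Convert to cm: f_obj = 8 mm = 0.8 cm; d_o = 8.90 mm = 0.89 cm.
Objective: 1/d_i = 1/f_obj - 1/d_o = 1/0.8 - 1/0.89 = 0.12640 cm^-1, so d_i = 7.911 cm.
m_obj = -d_i/d_o = -7.911/0.89 = -8.889.
Eyepiece angular magnification (image at infinity): M_eye = D/f_e = 25/3 = 8.333.
Overall M = m_obj x M_eye = (-8.889)(8.333) = -74.07.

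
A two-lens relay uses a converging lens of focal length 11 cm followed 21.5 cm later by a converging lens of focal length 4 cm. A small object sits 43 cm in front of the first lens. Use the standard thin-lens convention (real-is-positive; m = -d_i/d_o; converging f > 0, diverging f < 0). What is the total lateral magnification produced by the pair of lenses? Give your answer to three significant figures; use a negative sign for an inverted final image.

0.506

First lens: d_i1 = 1/(1/11 - 1/43) = 14.781 cm.
m_1 = -(14.781)/43 = -0.3438.
Object distance for lens 2: d_o2 = 21.5 - 14.781 = 6.719 cm.
Second lens: d_i2 = 1/(1/4 - 1/(6.719)) = 9.885 cm.
m_2 = -(9.885)/(6.719) = -1.4713.
Total m = m_1 x m_2 = (-0.3438)(-1.4713) = 0.5057.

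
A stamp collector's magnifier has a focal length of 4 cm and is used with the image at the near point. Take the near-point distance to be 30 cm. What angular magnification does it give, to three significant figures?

M = 1 + D/f = 1 + 30/4 = 8.500.

8.50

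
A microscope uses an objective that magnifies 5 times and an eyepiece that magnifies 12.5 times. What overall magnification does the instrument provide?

62.5

The overall magnification of a compound microscope is the product of the objective and eyepiece magnifications:
M = M_obj x M_eye = 5 x 12.5 = 62.5.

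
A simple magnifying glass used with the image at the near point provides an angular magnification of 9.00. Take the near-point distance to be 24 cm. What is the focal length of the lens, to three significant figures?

For the image at the near point, M = 1 + D/f.
f = D/(M - 1) = 24/(9.0 - 1) = 3.000 cm.

3.00 cm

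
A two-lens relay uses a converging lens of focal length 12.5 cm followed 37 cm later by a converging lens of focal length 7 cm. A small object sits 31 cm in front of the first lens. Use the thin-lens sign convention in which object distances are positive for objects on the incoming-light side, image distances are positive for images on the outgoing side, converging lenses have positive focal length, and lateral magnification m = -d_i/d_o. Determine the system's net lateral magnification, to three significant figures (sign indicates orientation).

0.522

Lens 1: 1/d_i1 = 1/f_1 - 1/d_o1 = 1/12.5 - 1/31 = 0.04774 cm^-1, so d_i1 = 20.946 cm.
m_1 = -(20.946)/31 = -0.6757.
Object distance for lens 2: d_o2 = 37 - 20.946 = 16.054 cm.
Lens 2: 1/d_i2 = 1/f_2 - 1/d_o2 = 1/7 - 1/(16.054) = 0.08057 cm^-1, so d_i2 = 12.412 cm.
m_2 = -(12.412)/(16.054) = -0.7731.
The system's lateral magnification is m_1 m_2 = (-0.6757)(-0.7731) = 0.5224.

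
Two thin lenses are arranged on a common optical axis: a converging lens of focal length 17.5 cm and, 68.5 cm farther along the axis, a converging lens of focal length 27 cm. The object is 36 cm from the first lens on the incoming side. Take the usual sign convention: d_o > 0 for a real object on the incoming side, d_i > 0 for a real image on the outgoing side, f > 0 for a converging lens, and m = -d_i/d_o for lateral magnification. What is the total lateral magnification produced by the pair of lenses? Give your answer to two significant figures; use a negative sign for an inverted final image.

3.4

Applying the thin-lens equation to the first lens, 1/17.5 = 1/36 + 1/d_i1, which gives d_i1 = 34.054 cm.
Its lateral magnification is m_1 = -d_i1/d_o1 = -(34.054)/36 = -0.9459.
The intermediate image is 34.054 cm to the right of lens 1, so d_o2 = L - d_i1 = 68.5 - 34.054 = 34.446 cm.
Applying the thin-lens equation again with f_2 = 27 cm and d_o2 = 34.446 cm gives d_i2 = 124.906 cm.
m_2 = -(124.906)/(34.446) = -3.6261.
Total m = m_1 x m_2 = (-0.9459)(-3.6261) = 3.4301.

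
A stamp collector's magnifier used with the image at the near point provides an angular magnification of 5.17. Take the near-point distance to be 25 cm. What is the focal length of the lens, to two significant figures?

For the image at the near point, M = 1 + D/f.
f = D/(M - 1) = 25/(5.17 - 1) = 5.995 cm.

6.0 cm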